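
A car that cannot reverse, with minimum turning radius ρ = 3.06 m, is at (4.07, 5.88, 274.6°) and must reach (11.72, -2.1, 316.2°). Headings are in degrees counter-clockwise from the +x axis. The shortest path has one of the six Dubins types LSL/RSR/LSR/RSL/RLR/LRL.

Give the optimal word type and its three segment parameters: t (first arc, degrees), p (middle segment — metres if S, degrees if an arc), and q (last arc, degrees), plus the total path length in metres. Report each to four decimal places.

Let ψ = atan2(Δy, Δx) = atan2(-7.98, 7.65) = -46.2095° be the start→goal bearing.
Normalize: d = |goal − start| / ρ = 11.054542/3.06 = 3.612595, α = (θ_start − ψ) mod 360° = 320.8095° = 5.599182 rad, β = (θ_goal − ψ) mod 360° = 2.4095° = 0.042054 rad.
Common terms: sin α = -0.631901, cos α = 0.775049, sin β = 0.042042, cos β = 0.999116, cos(α−β) = 0.747798, d² = 13.050846. Work in radians in the unit-radius frame; every candidate has L = ρ·(t + p + q).
LSL: p² = 2 + d² − 2cos(α−β) + 2d(sin α − sin β) = 8.685889; p = √p² = 2.947183; φ = atan2(cos β − cos α, d + sin α − sin β) = 0.076101 rad; t = (φ − α) mod 2π = 0.760104 rad, q = (β − φ) mod 2π = 6.249139 rad → L = 3.06·(0.760104 + 2.947183 + 6.249139) = 3.06·9.956425 = 30.466662 m
RSR: p² = 2 + d² − 2cos(α−β) + 2d(sin β − sin α) = 18.424611; p = √p² = 4.292390; φ = atan2(cos α − cos β, d − sin α + sin β) = -0.052225 rad; t = (α − φ) mod 2π = 5.651407 rad, q = (φ − β) mod 2π = 6.188907 rad → L = 3.06·(5.651407 + 4.292390 + 6.188907) = 3.06·16.132703 = 49.366073 m
LSR: p² = d² − 2 + 2cos(α−β) + 2d(sin α + sin β) = 8.284599; p = √p² = 2.878298; φ = atan2(−cos α − cos β, d + sin α + sin β) − atan2(−2, p) = 0.076503 rad; t = (φ − α) mod 2π = 0.760506 rad, q = (φ − β) mod 2π = 0.034449 rad → L = 3.06·(0.760506 + 2.878298 + 0.034449) = 3.06·3.673254 = 11.240156 m
RSL: p² = d² − 2 + 2cos(α−β) − 2d(sin α + sin β) = 16.808285; p = √p² = 4.099791; φ = atan2(cos α + cos β, d − sin α − sin β) − atan2(2, p) = -0.054390 rad; t = (α − φ) mod 2π = 5.653572 rad, q = (β − φ) mod 2π = 0.096444 rad → L = 3.06·(5.653572 + 4.099791 + 0.096444) = 3.06·9.849807 = 30.140409 m
RLR: c = (6 − d² + 2cos(α−β) + 2d(sin α − sin β))/8 = -1.303076, |c| > 1 → infeasible
LRL: c = (6 − d² + 2cos(α−β) − 2d(sin α − sin β))/8 = -0.085736; p = 2π − arccos c = 4.626548 rad; φ = atan2(cos β − cos α, d + sin α − sin β) = 0.076101 rad; t = (φ − α + p/2) mod 2π = 3.073377 rad, q = (β − α − t + p) mod 2π = 2.279227 rad → L = 3.06·(3.073377 + 4.626548 + 2.279227) = 3.06·9.979152 = 30.536205 m
Shortest: LSR with L = 11.240156 m ≈ 11.2402 m
Convert LSR to answer units (arcs ×180/π): t = 0.760506·180/π = 43.5738°, p = ρ·p = 3.06·2.878298 = 8.8076 m, q = 0.034449·180/π = 1.9738°, L = 11.2402 m.

LSR: t = 43.5738°, p = 8.8076 m, q = 1.9738°, L = 11.2402 m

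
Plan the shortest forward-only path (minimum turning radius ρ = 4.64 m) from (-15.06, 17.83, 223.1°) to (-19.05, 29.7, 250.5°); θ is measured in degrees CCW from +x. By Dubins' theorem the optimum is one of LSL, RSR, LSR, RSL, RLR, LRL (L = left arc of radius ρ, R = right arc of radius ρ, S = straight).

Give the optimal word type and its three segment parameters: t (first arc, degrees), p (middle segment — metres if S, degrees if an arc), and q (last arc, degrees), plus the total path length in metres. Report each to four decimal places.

RSR: t = 105.7273°, p = 11.2956 m, q = 226.8727°, L = 38.2307 m

Let ψ = atan2(Δy, Δx) = atan2(11.87, -3.99) = 108.5796° be the start→goal bearing.
Normalize: d = |goal − start| / ρ = 12.522659/4.64 = 2.698849, α = (θ_start − ψ) mod 360° = 114.5204° = 1.998757 rad, β = (θ_goal − ψ) mod 360° = 141.9204° = 2.476978 rad.
Common terms: sin α = 0.909814, cos α = -0.415017, sin β = 0.616756, cos β = -0.787154, cos(α−β) = 0.887815, d² = 7.283786. Work in radians in the unit-radius frame; every candidate has L = ρ·(t + p + q).
LSL: p² = 2 + d² − 2cos(α−β) + 2d(sin α − sin β) = 9.089992; p = √p² = 3.014961; φ = atan2(cos β − cos α, d + sin α − sin β) = -0.123746 rad; t = (φ − α) mod 2π = 4.160682 rad, q = (β − φ) mod 2π = 2.600724 rad → L = 4.64·(4.160682 + 3.014961 + 2.600724) = 4.64·9.776367 = 45.362342 m
RSR: p² = 2 + d² − 2cos(α−β) + 2d(sin β − sin α) = 5.926318; p = √p² = 2.434403; φ = atan2(cos α − cos β, d − sin α + sin β) = 0.153468 rad; t = (α − φ) mod 2π = 1.845290 rad, q = (φ − β) mod 2π = 3.959675 rad → L = 4.64·(1.845290 + 2.434403 + 3.959675) = 4.64·8.239368 = 38.230668 m
LSR: p² = d² − 2 + 2cos(α−β) + 2d(sin α + sin β) = 15.299380; p = √p² = 3.911442; φ = atan2(−cos α − cos β, d + sin α + sin β) − atan2(−2, p) = 0.749848 rad; t = (φ − α) mod 2π = 5.034276 rad, q = (φ − β) mod 2π = 4.556056 rad → L = 4.64·(5.034276 + 3.911442 + 4.556056) = 4.64·13.501774 = 62.648231 m
RSL: p² = d² − 2 + 2cos(α−β) − 2d(sin α + sin β) = -1.180547 < 0 → infeasible
RLR: c = (6 − d² + 2cos(α−β) + 2d(sin α − sin β))/8 = 0.259210; p = 2π − arccos c = 4.974593 rad; φ = atan2(cos α − cos β, d − sin α + sin β) = 0.153468 rad; t = (α − φ + p/2) mod 2π = 4.332586 rad, q = (α − β − t + p) mod 2π = 0.163787 rad → L = 4.64·(4.332586 + 4.974593 + 0.163787) = 4.64·9.470966 = 43.945284 m
LRL: c = (6 − d² + 2cos(α−β) − 2d(sin α − sin β))/8 = -0.136249; p = 2π − arccos c = 4.575715 rad; φ = atan2(cos β − cos α, d + sin α − sin β) = -0.123746 rad; t = (φ − α + p/2) mod 2π = 0.165354 rad, q = (β − α − t + p) mod 2π = 4.888581 rad → L = 4.64·(0.165354 + 4.575715 + 4.888581) = 4.64·9.629650 = 44.681576 m
Shortest: RSR with L = 38.230668 m ≈ 38.2307 m
Convert RSR to answer units (arcs ×180/π): t = 1.845290·180/π = 105.7273°, p = ρ·p = 4.64·2.434403 = 11.2956 m, q = 3.959675·180/π = 226.8727°, L = 38.2307 m.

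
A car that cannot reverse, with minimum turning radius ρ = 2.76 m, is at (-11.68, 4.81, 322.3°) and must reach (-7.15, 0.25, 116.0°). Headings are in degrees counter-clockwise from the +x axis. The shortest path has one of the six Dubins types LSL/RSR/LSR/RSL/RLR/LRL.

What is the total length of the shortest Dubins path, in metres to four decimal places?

Let ψ = atan2(Δy, Δx) = atan2(-4.56, 4.53) = -45.1891° be the start→goal bearing.
Normalize: d = |goal − start| / ρ = 6.427636/2.76 = 2.328853, α = (θ_start − ψ) mod 360° = 7.4891° = 0.130709 rad, β = (θ_goal − ψ) mod 360° = 161.1891° = 2.813280 rad.
Common terms: sin α = 0.130337, cos α = 0.991470, sin β = 0.322446, cos β = -0.946588, cos(α−β) = -0.896486, d² = 5.423559. Work in radians in the unit-radius frame; every candidate has L = ρ·(t + p + q).
LSL: p² = 2 + d² − 2cos(α−β) + 2d(sin α − sin β) = 8.321747; p = √p² = 2.884744; φ = atan2(cos β − cos α, d + sin α − sin β) = -0.736677 rad; t = (φ − α) mod 2π = 5.415799 rad, q = (β − φ) mod 2π = 3.549957 rad → L = 2.76·(5.415799 + 2.884744 + 3.549957) = 2.76·11.850500 = 32.707380 m
RSR: p² = 2 + d² − 2cos(α−β) + 2d(sin β − sin α) = 10.111316; p = √p² = 3.179830; φ = atan2(cos α − cos β, d − sin α + sin β) = 0.655410 rad; t = (α − φ) mod 2π = 5.758484 rad, q = (φ − β) mod 2π = 4.125315 rad → L = 2.76·(5.758484 + 3.179830 + 4.125315) = 2.76·13.063629 = 36.055616 m
LSR: p² = d² − 2 + 2cos(α−β) + 2d(sin α + sin β) = 3.739518; p = √p² = 1.933783; φ = atan2(−cos α − cos β, d + sin α + sin β) − atan2(−2, p) = 0.786096 rad; t = (φ − α) mod 2π = 0.655386 rad, q = (φ − β) mod 2π = 4.256001 rad → L = 2.76·(0.655386 + 1.933783 + 4.256001) = 2.76·6.845170 = 18.892670 m
RSL: p² = d² − 2 + 2cos(α−β) − 2d(sin α + sin β) = -0.478346 < 0 → infeasible
RLR: c = (6 − d² + 2cos(α−β) + 2d(sin α − sin β))/8 = -0.263915; p = 2π − arccos c = 4.445311 rad; φ = atan2(cos α − cos β, d − sin α + sin β) = 0.655410 rad; t = (α − φ + p/2) mod 2π = 1.697954 rad, q = (α − β − t + p) mod 2π = 0.064785 rad → L = 2.76·(1.697954 + 4.445311 + 0.064785) = 2.76·6.208050 = 17.134218 m
LRL: c = (6 − d² + 2cos(α−β) − 2d(sin α − sin β))/8 = -0.040218; p = 2π − arccos c = 4.672160 rad; φ = atan2(cos β − cos α, d + sin α − sin β) = -0.736677 rad; t = (φ − α + p/2) mod 2π = 1.468694 rad, q = (β − α − t + p) mod 2π = 5.886037 rad → L = 2.76·(1.468694 + 4.672160 + 5.886037) = 2.76·12.026891 = 33.194218 m
Shortest: RLR with L = 17.134218 m ≈ 17.1342 m

17.1342 m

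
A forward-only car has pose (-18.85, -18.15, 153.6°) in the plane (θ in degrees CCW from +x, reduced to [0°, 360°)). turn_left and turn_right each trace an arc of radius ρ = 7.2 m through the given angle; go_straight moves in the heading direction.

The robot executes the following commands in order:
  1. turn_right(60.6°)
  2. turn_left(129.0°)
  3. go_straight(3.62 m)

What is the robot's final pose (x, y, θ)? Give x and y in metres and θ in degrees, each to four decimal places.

set_pose: (x, y, θ) = (-18.8500, -18.1500, 153.6000°), ρ = 7.2
turn_right(60.6°): centre at ρ to the right, rotate −60.6° → (-22.8388, -12.0777, 93.0000°)
turn_left(129.0°): centre at ρ to the left, rotate +129.0° → (-34.8466, -7.1039, 222.0000°)
go_straight(3.62): x += 3.62·cos θ, y += 3.62·sin θ → (-37.5368, -9.5261, 222.0000°)

(-37.5368, -9.5261, 222.0000°)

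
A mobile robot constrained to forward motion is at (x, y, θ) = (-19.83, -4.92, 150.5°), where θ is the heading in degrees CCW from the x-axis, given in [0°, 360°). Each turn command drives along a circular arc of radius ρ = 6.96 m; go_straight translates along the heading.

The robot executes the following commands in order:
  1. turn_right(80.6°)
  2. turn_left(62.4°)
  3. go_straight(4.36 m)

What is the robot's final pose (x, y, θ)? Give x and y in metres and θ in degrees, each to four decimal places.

set_pose: (x, y, θ) = (-19.8300, -4.9200, 150.5000°), ρ = 6.96
turn_right(80.6°): centre at ρ to the right, rotate −80.6° → (-22.9388, 3.5295, 69.9000°)
turn_left(62.4°): centre at ρ to the left, rotate +62.4° → (-24.3271, 10.6056, 132.3000°)
go_straight(4.36): x += 4.36·cos θ, y += 4.36·sin θ → (-27.2614, 13.8304, 132.3000°)

(-27.2614, 13.8304, 132.3000°)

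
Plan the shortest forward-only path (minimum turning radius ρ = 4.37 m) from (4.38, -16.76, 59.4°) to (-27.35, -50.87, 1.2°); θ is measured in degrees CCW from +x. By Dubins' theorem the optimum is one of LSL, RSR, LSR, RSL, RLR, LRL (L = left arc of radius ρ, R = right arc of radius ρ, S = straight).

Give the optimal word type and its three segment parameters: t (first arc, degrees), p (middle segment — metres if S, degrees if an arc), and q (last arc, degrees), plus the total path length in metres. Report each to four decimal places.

LSL: t = 169.3225°, p = 42.5342 m, q = 132.4775°, L = 65.5528 m

Let ψ = atan2(Δy, Δx) = atan2(-34.11, -31.73) = -132.9298° be the start→goal bearing.
Normalize: d = |goal − start| / ρ = 46.586318/4.37 = 10.660485, α = (θ_start − ψ) mod 360° = 192.3298° = 3.356788 rad, β = (θ_goal − ψ) mod 360° = 134.1298° = 2.341006 rad.
Common terms: sin α = -0.213538, cos α = -0.976935, sin β = 0.717765, cos β = -0.696286, cos(α−β) = 0.526956, d² = 113.645932. Work in radians in the unit-radius frame; every candidate has L = ρ·(t + p + q).
LSL: p² = 2 + d² − 2cos(α−β) + 2d(sin α − sin β) = 94.735747; p = √p² = 9.733229; φ = atan2(cos β − cos α, d + sin α − sin β) = 0.028838 rad; t = (φ − α) mod 2π = 2.955236 rad, q = (β − φ) mod 2π = 2.312168 rad → L = 4.37·(2.955236 + 9.733229 + 2.312168) = 4.37·15.000633 = 65.552765 m
RSR: p² = 2 + d² − 2cos(α−β) + 2d(sin β − sin α) = 134.448294; p = √p² = 11.595184; φ = atan2(cos α − cos β, d − sin α + sin β) = -0.024206 rad; t = (α − φ) mod 2π = 3.380994 rad, q = (φ − β) mod 2π = 3.917973 rad → L = 4.37·(3.380994 + 11.595184 + 3.917973) = 4.37·18.894151 = 82.567440 m
LSR: p² = d² − 2 + 2cos(α−β) + 2d(sin α + sin β) = 123.450450; p = √p² = 11.110826; φ = atan2(−cos α − cos β, d + sin α + sin β) − atan2(−2, p) = 0.326857 rad; t = (φ − α) mod 2π = 3.253255 rad, q = (φ − β) mod 2π = 4.269037 rad → L = 4.37·(3.253255 + 11.110826 + 4.269037) = 4.37·18.633117 = 81.426722 m
RSL: p² = d² − 2 + 2cos(α−β) − 2d(sin α + sin β) = 101.949238; p = √p² = 10.096992; φ = atan2(cos α + cos β, d − sin α − sin β) − atan2(2, p) = -0.358829 rad; t = (α − φ) mod 2π = 3.715616 rad, q = (β − φ) mod 2π = 2.699835 rad → L = 4.37·(3.715616 + 10.096992 + 2.699835) = 4.37·16.512442 = 72.159373 m
RLR: c = (6 − d² + 2cos(α−β) + 2d(sin α − sin β))/8 = -15.806037, |c| > 1 → infeasible
LRL: c = (6 − d² + 2cos(α−β) − 2d(sin α − sin β))/8 = -10.841968, |c| > 1 → infeasible
Shortest: LSL with L = 65.552765 m ≈ 65.5528 m
Convert LSL to answer units (arcs ×180/π): t = 2.955236·180/π = 169.3225°, p = ρ·p = 4.37·9.733229 = 42.5342 m, q = 2.312168·180/π = 132.4775°, L = 65.5528 m.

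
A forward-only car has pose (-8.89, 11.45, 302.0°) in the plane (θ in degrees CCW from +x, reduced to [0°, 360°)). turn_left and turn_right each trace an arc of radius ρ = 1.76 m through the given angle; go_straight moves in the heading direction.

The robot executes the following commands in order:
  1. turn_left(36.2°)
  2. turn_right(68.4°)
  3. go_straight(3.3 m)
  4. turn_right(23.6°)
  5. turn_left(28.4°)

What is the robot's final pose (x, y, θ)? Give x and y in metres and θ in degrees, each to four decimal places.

(-7.2498, 4.2528, 274.6000°)

set_pose: (x, y, θ) = (-8.8900, 11.4500, 302.0000°), ρ = 1.76
turn_left(36.2°): centre at ρ to the left, rotate +36.2° → (-8.0510, 10.7485, 338.2000°)
turn_right(68.4°): centre at ρ to the right, rotate −68.4° → (-6.9447, 9.1082, 269.8000°)
go_straight(3.3): x += 3.3·cos θ, y += 3.3·sin θ → (-6.9562, 5.8083, 269.8000°)
turn_right(23.6°): centre at ρ to the right, rotate −23.6° → (-7.1058, 5.1042, 246.2000°)
turn_left(28.4°): centre at ρ to the left, rotate +28.4° → (-7.2498, 4.2528, 274.6000°)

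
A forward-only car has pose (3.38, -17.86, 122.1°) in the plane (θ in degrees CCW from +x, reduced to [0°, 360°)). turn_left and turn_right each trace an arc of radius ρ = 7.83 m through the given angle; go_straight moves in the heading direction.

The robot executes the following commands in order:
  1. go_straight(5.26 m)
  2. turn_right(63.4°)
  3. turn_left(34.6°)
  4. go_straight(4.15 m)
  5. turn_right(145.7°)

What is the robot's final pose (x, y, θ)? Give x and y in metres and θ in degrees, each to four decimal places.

(15.4358, 8.7144, 307.6000°)

set_pose: (x, y, θ) = (3.3800, -17.8600, 122.1000°), ρ = 7.83
go_straight(5.26): x += 5.26·cos θ, y += 5.26·sin θ → (0.5848, -13.4041, 122.1000°)
turn_right(63.4°): centre at ρ to the right, rotate −63.4° → (0.5274, -5.1755, 58.7000°)
turn_left(34.6°): centre at ρ to the left, rotate +34.6° → (1.6540, -0.6569, 93.3000°)
go_straight(4.15): x += 4.15·cos θ, y += 4.15·sin θ → (1.4151, 3.4862, 93.3000°)
turn_right(145.7°): centre at ρ to the right, rotate −145.7° → (15.4358, 8.7144, -52.4000° ≡ 307.6000°)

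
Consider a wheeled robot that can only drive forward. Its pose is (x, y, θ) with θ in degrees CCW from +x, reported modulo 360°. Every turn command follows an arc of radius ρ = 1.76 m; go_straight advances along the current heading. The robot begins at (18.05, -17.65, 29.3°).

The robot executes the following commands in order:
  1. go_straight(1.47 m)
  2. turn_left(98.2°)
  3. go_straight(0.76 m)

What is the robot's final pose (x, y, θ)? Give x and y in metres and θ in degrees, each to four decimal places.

set_pose: (x, y, θ) = (18.0500, -17.6500, 29.3000°), ρ = 1.76
go_straight(1.47): x += 1.47·cos θ, y += 1.47·sin θ → (19.3319, -16.9306, 29.3000°)
turn_left(98.2°): centre at ρ to the left, rotate +98.2° → (19.8669, -14.3243, 127.5000°)
go_straight(0.76): x += 0.76·cos θ, y += 0.76·sin θ → (19.4043, -13.7214, 127.5000°)

(19.4043, -13.7214, 127.5000°)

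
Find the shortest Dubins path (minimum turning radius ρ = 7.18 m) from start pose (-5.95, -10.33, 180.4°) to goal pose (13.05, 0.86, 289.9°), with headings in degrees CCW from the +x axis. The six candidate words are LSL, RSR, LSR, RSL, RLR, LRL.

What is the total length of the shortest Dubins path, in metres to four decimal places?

43.7895 m

Let ψ = atan2(Δy, Δx) = atan2(11.19, 19.00) = 30.4958° be the start→goal bearing.
Normalize: d = |goal − start| / ρ = 22.050308/7.18 = 3.071074, α = (θ_start − ψ) mod 360° = 149.9042° = 2.616321 rad, β = (θ_goal − ψ) mod 360° = 259.4042° = 4.527457 rad.
Common terms: sin α = 0.501448, cos α = -0.865188, sin β = -0.982949, cos β = -0.183880, cos(α−β) = -0.333807, d² = 9.431493. Work in radians in the unit-radius frame; every candidate has L = ρ·(t + p + q).
LSL: p² = 2 + d² − 2cos(α−β) + 2d(sin α − sin β) = 21.216490; p = √p² = 4.606136; φ = atan2(cos β − cos α, d + sin α − sin β) = 0.148458 rad; t = (φ − α) mod 2π = 3.815322 rad, q = (β − φ) mod 2π = 4.378999 rad → L = 7.18·(3.815322 + 4.606136 + 4.378999) = 7.18·12.800457 = 91.907281 m
RSR: p² = 2 + d² − 2cos(α−β) + 2d(sin β − sin α) = 2.981724; p = √p² = 1.726767; φ = atan2(cos α − cos β, d − sin α + sin β) = -0.405586 rad; t = (α − φ) mod 2π = 3.021907 rad, q = (φ − β) mod 2π = 1.350143 rad → L = 7.18·(3.021907 + 1.726767 + 1.350143) = 7.18·6.098817 = 43.789503 m
LSR: p² = d² − 2 + 2cos(α−β) + 2d(sin α + sin β) = 3.806431; p = √p² = 1.951008; φ = atan2(−cos α − cos β, d + sin α + sin β) − atan2(−2, p) = 1.182703 rad; t = (φ − α) mod 2π = 4.849567 rad, q = (φ − β) mod 2π = 2.938432 rad → L = 7.18·(4.849567 + 1.951008 + 2.938432) = 7.18·9.739007 = 69.926072 m
RSL: p² = d² − 2 + 2cos(α−β) − 2d(sin α + sin β) = 9.721327; p = √p² = 3.117904; φ = atan2(cos α + cos β, d − sin α − sin β) − atan2(2, p) = -0.857483 rad; t = (α − φ) mod 2π = 3.473804 rad, q = (β − φ) mod 2π = 5.384940 rad → L = 7.18·(3.473804 + 3.117904 + 5.384940) = 7.18·11.976648 = 85.992335 m
RLR: c = (6 − d² + 2cos(α−β) + 2d(sin α − sin β))/8 = 0.627285; p = 2π − arccos c = 5.390450 rad; φ = atan2(cos α − cos β, d − sin α + sin β) = -0.405586 rad; t = (α − φ + p/2) mod 2π = 5.717132 rad, q = (α − β − t + p) mod 2π = 4.045368 rad → L = 7.18·(5.717132 + 5.390450 + 4.045368) = 7.18·15.152951 = 108.798187 m
LRL: c = (6 − d² + 2cos(α−β) − 2d(sin α − sin β))/8 = -1.652061, |c| > 1 → infeasible
Shortest: RSR with L = 43.789503 m ≈ 43.7895 m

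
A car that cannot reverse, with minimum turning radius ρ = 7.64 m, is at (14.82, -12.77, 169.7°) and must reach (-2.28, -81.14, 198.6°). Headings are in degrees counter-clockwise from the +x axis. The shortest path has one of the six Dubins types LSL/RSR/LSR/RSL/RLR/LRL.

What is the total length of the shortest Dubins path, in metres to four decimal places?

Let ψ = atan2(Δy, Δx) = atan2(-68.37, -17.10) = -104.0422° be the start→goal bearing.
Normalize: d = |goal − start| / ρ = 70.476002/7.64 = 9.224608, α = (θ_start − ψ) mod 360° = 273.7422° = 4.777702 rad, β = (θ_goal − ψ) mod 360° = 302.6422° = 5.282102 rad.
Common terms: sin α = -0.997868, cos α = 0.065267, sin β = -0.842056, cos β = 0.539391, cos(α−β) = 0.875465, d² = 85.093386. Work in radians in the unit-radius frame; every candidate has L = ρ·(t + p + q).
LSL: p² = 2 + d² − 2cos(α−β) + 2d(sin α − sin β) = 82.467845; p = √p² = 9.081181; φ = atan2(cos β − cos α, d + sin α − sin β) = 0.052233 rad; t = (φ − α) mod 2π = 1.557717 rad, q = (β − φ) mod 2π = 5.229869 rad → L = 7.64·(1.557717 + 9.081181 + 5.229869) = 7.64·15.868766 = 121.237375 m
RSR: p² = 2 + d² − 2cos(α−β) + 2d(sin β − sin α) = 88.217068; p = √p² = 9.392394; φ = atan2(cos α − cos β, d − sin α + sin β) = -0.050501 rad; t = (α − φ) mod 2π = 4.828203 rad, q = (φ − β) mod 2π = 0.950582 rad → L = 7.64·(4.828203 + 9.392394 + 0.950582) = 7.64·15.171179 = 115.907810 m
LSR: p² = d² − 2 + 2cos(α−β) + 2d(sin α + sin β) = 50.899168; p = √p² = 7.134365; φ = atan2(−cos α − cos β, d + sin α + sin β) − atan2(−2, p) = 0.191620 rad; t = (φ − α) mod 2π = 1.697103 rad, q = (φ − β) mod 2π = 1.192703 rad → L = 7.64·(1.697103 + 7.134365 + 1.192703) = 7.64·10.024172 = 76.584674 m
RSL: p² = d² − 2 + 2cos(α−β) − 2d(sin α + sin β) = 118.789462; p = √p² = 10.899058; φ = atan2(cos α + cos β, d − sin α − sin β) − atan2(2, p) = -0.126889 rad; t = (α − φ) mod 2π = 4.904591 rad, q = (β − φ) mod 2π = 5.408991 rad → L = 7.64·(4.904591 + 10.899058 + 5.408991) = 7.64·21.212640 = 162.064571 m
RLR: c = (6 − d² + 2cos(α−β) + 2d(sin α − sin β))/8 = -10.027134, |c| > 1 → infeasible
LRL: c = (6 − d² + 2cos(α−β) − 2d(sin α − sin β))/8 = -9.308481, |c| > 1 → infeasible
Shortest: LSR with L = 76.584674 m ≈ 76.5847 m

76.5847 m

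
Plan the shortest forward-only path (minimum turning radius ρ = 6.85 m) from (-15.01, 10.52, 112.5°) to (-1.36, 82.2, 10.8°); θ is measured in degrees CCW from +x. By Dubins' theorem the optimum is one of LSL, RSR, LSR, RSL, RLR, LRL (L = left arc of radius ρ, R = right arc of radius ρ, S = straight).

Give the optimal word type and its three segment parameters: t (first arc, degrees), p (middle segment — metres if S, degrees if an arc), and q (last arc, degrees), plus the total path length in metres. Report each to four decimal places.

Let ψ = atan2(Δy, Δx) = atan2(71.68, 13.65) = 79.2183° be the start→goal bearing.
Normalize: d = |goal − start| / ρ = 72.968109/6.85 = 10.652279, α = (θ_start − ψ) mod 360° = 33.2817° = 0.580876 rad, β = (θ_goal − ψ) mod 360° = 291.5817° = 5.089061 rad.
Common terms: sin α = 0.548756, cos α = 0.835982, sin β = -0.929894, cos β = 0.367828, cos(α−β) = -0.202787, d² = 113.471041. Work in radians in the unit-radius frame; every candidate has L = ρ·(t + p + q).
LSL: p² = 2 + d² − 2cos(α−β) + 2d(sin α − sin β) = 147.378600; p = √p² = 12.139959; φ = atan2(cos β − cos α, d + sin α − sin β) = -0.038573 rad; t = (φ − α) mod 2π = 5.663737 rad, q = (β − φ) mod 2π = 5.127634 rad → L = 6.85·(5.663737 + 12.139959 + 5.127634) = 6.85·22.931330 = 157.079608 m
RSR: p² = 2 + d² − 2cos(α−β) + 2d(sin β − sin α) = 84.374630; p = √p² = 9.185566; φ = atan2(cos α − cos β, d − sin α + sin β) = 0.050988 rad; t = (α − φ) mod 2π = 0.529887 rad, q = (φ − β) mod 2π = 1.245113 rad → L = 6.85·(0.529887 + 9.185566 + 1.245113) = 6.85·10.960566 = 75.079879 m
LSR: p² = d² − 2 + 2cos(α−β) + 2d(sin α + sin β) = 102.945498; p = √p² = 10.146206; φ = atan2(−cos α − cos β, d + sin α + sin β) − atan2(−2, p) = 0.077952 rad; t = (φ − α) mod 2π = 5.780262 rad, q = (φ − β) mod 2π = 1.272076 rad → L = 6.85·(5.780262 + 10.146206 + 1.272076) = 6.85·17.198544 = 117.810025 m
RSL: p² = d² − 2 + 2cos(α−β) − 2d(sin α + sin β) = 119.185434; p = √p² = 10.917208; φ = atan2(cos α + cos β, d − sin α − sin β) − atan2(2, p) = -0.072512 rad; t = (α − φ) mod 2π = 0.653388 rad, q = (β − φ) mod 2π = 5.161573 rad → L = 6.85·(0.653388 + 10.917208 + 5.161573) = 6.85·16.732169 = 114.615357 m
RLR: c = (6 − d² + 2cos(α−β) + 2d(sin α − sin β))/8 = -9.546829, |c| > 1 → infeasible
LRL: c = (6 − d² + 2cos(α−β) − 2d(sin α − sin β))/8 = -17.422325, |c| > 1 → infeasible
Shortest: RSR with L = 75.079879 m ≈ 75.0799 m
Convert RSR to answer units (arcs ×180/π): t = 0.529887·180/π = 30.3603°, p = ρ·p = 6.85·9.185566 = 62.9211 m, q = 1.245113·180/π = 71.3397°, L = 75.0799 m.

RSR: t = 30.3603°, p = 62.9211 m, q = 71.3397°, L = 75.0799 m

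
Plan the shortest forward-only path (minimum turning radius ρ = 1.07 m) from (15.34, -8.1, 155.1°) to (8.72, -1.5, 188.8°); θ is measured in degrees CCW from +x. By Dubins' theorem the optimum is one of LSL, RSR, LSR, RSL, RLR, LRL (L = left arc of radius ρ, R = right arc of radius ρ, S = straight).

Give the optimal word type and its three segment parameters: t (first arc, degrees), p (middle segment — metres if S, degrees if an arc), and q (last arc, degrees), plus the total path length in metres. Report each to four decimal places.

RSL: t = 23.5759°, p = 8.0018 m, q = 57.2759°, L = 9.5117 m

Let ψ = atan2(Δy, Δx) = atan2(6.60, -6.62) = 135.0867° be the start→goal bearing.
Normalize: d = |goal − start| / ρ = 9.347962/1.07 = 8.736413, α = (θ_start − ψ) mod 360° = 20.0133° = 0.349298 rad, β = (θ_goal − ψ) mod 360° = 53.7133° = 0.937474 rad.
Common terms: sin α = 0.342239, cos α = 0.939613, sin β = 0.806066, cos β = 0.591826, cos(α−β) = 0.831954, d² = 76.324919. Work in radians in the unit-radius frame; every candidate has L = ρ·(t + p + q).
LSL: p² = 2 + d² − 2cos(α−β) + 2d(sin α − sin β) = 68.556637; p = √p² = 8.279894; φ = atan2(cos β − cos α, d + sin α − sin β) = -0.042016 rad; t = (φ − α) mod 2π = 5.891871 rad, q = (β − φ) mod 2π = 0.979490 rad → L = 1.07·(5.891871 + 8.279894 + 0.979490) = 1.07·15.151255 = 16.211843 m
RSR: p² = 2 + d² − 2cos(α−β) + 2d(sin β − sin α) = 84.765385; p = √p² = 9.206812; φ = atan2(cos α − cos β, d − sin α + sin β) = 0.037784 rad; t = (α − φ) mod 2π = 0.311514 rad, q = (φ − β) mod 2π = 5.383495 rad → L = 1.07·(0.311514 + 9.206812 + 5.383495) = 1.07·14.901821 = 15.944949 m
LSR: p² = d² − 2 + 2cos(α−β) + 2d(sin α + sin β) = 96.052953; p = √p² = 9.800661; φ = atan2(−cos α − cos β, d + sin α + sin β) − atan2(−2, p) = 0.047596 rad; t = (φ − α) mod 2π = 5.981483 rad, q = (φ − β) mod 2π = 5.393307 rad → L = 1.07·(5.981483 + 9.800661 + 5.393307) = 1.07·21.175451 = 22.657732 m
RSL: p² = d² − 2 + 2cos(α−β) − 2d(sin α + sin β) = 55.924702; p = √p² = 7.478282; φ = atan2(cos α + cos β, d − sin α − sin β) − atan2(2, p) = -0.062179 rad; t = (α − φ) mod 2π = 0.411478 rad, q = (β − φ) mod 2π = 0.999654 rad → L = 1.07·(0.411478 + 7.478282 + 0.999654) = 1.07·8.889414 = 9.511673 m
RLR: c = (6 − d² + 2cos(α−β) + 2d(sin α − sin β))/8 = -9.595673, |c| > 1 → infeasible
LRL: c = (6 − d² + 2cos(α−β) − 2d(sin α − sin β))/8 = -7.569580, |c| > 1 → infeasible
Shortest: RSL with L = 9.511673 m ≈ 9.5117 m
Convert RSL to answer units (arcs ×180/π): t = 0.411478·180/π = 23.5759°, p = ρ·p = 1.07·7.478282 = 8.0018 m, q = 0.999654·180/π = 57.2759°, L = 9.5117 m.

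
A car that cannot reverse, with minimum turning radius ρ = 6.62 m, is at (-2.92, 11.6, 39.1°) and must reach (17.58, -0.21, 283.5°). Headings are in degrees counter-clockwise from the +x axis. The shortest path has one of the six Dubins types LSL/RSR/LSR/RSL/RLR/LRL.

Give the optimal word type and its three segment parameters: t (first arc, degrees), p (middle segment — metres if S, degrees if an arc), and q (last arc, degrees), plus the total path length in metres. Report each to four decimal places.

RSR: t = 78.8307°, p = 12.8571 m, q = 36.7693°, L = 26.2136 m

Let ψ = atan2(Δy, Δx) = atan2(-11.81, 20.50) = -29.9461° be the start→goal bearing.
Normalize: d = |goal − start| / ρ = 23.658531/6.62 = 3.573796, α = (θ_start − ψ) mod 360° = 69.0461° = 1.205082 rad, β = (θ_goal − ψ) mod 360° = 313.4461° = 5.470667 rad.
Common terms: sin α = 0.933869, cos α = 0.357616, sin β = -0.726021, cos β = 0.687672, cos(α−β) = -0.432086, d² = 12.772020. Work in radians in the unit-radius frame; every candidate has L = ρ·(t + p + q).
LSL: p² = 2 + d² − 2cos(α−β) + 2d(sin α − sin β) = 27.500407; p = √p² = 5.244083; φ = atan2(cos β − cos α, d + sin α − sin β) = 0.062980 rad; t = (φ − α) mod 2π = 5.141083 rad, q = (β − φ) mod 2π = 5.407687 rad → L = 6.62·(5.141083 + 5.244083 + 5.407687) = 6.62·15.792853 = 104.548687 m
RSR: p² = 2 + d² − 2cos(α−β) + 2d(sin β − sin α) = 3.771975; p = √p² = 1.942157; φ = atan2(cos α − cos β, d − sin α + sin β) = -0.170772 rad; t = (α − φ) mod 2π = 1.375854 rad, q = (φ − β) mod 2π = 0.641746 rad → L = 6.62·(1.375854 + 1.942157 + 0.641746) = 6.62·3.959758 = 26.213597 m
LSR: p² = d² − 2 + 2cos(α−β) + 2d(sin α + sin β) = 11.393458; p = √p² = 3.375420; φ = atan2(−cos α − cos β, d + sin α + sin β) − atan2(−2, p) = 0.265223 rad; t = (φ − α) mod 2π = 5.343326 rad, q = (φ − β) mod 2π = 1.077741 rad → L = 6.62·(5.343326 + 3.375420 + 1.077741) = 6.62·9.796486 = 64.852740 m
RSL: p² = d² − 2 + 2cos(α−β) − 2d(sin α + sin β) = 8.422238; p = √p² = 2.902109; φ = atan2(cos α + cos β, d − sin α − sin β) − atan2(2, p) = -0.302304 rad; t = (α − φ) mod 2π = 1.507387 rad, q = (β − φ) mod 2π = 5.772971 rad → L = 6.62·(1.507387 + 2.902109 + 5.772971) = 6.62·10.182467 = 67.407932 m
RLR: c = (6 − d² + 2cos(α−β) + 2d(sin α − sin β))/8 = 0.528503; p = 2π − arccos c = 5.269225 rad; φ = atan2(cos α − cos β, d − sin α + sin β) = -0.170772 rad; t = (α − φ + p/2) mod 2π = 4.010467 rad, q = (α − β − t + p) mod 2π = 3.276359 rad → L = 6.62·(4.010467 + 5.269225 + 3.276359) = 6.62·12.556051 = 83.121060 m
LRL: c = (6 − d² + 2cos(α−β) − 2d(sin α − sin β))/8 = -2.437551, |c| > 1 → infeasible
Shortest: RSR with L = 26.213597 m ≈ 26.2136 m
Convert RSR to answer units (arcs ×180/π): t = 1.375854·180/π = 78.8307°, p = ρ·p = 6.62·1.942157 = 12.8571 m, q = 0.641746·180/π = 36.7693°, L = 26.2136 m.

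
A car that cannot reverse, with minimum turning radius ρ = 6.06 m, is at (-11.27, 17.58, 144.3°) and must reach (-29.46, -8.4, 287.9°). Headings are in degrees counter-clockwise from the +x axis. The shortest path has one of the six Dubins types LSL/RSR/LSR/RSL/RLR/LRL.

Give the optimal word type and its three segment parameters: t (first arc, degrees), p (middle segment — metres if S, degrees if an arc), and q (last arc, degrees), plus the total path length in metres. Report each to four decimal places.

LSL: t = 100.8577°, p = 21.1536 m, q = 42.7423°, L = 36.3417 m

Let ψ = atan2(Δy, Δx) = atan2(-25.98, -18.19) = -124.9979° be the start→goal bearing.
Normalize: d = |goal − start| / ρ = 31.714926/6.06 = 5.233486, α = (θ_start − ψ) mod 360° = 269.2979° = 4.700136 rad, β = (θ_goal − ψ) mod 360° = 52.8979° = 0.923243 rad.
Common terms: sin α = -0.999925, cos α = -0.012253, sin β = 0.797562, cos β = 0.603237, cos(α−β) = -0.804894, d² = 27.389376. Work in radians in the unit-radius frame; every candidate has L = ρ·(t + p + q).
LSL: p² = 2 + d² − 2cos(α−β) + 2d(sin α − sin β) = 12.184916; p = √p² = 3.490690; φ = atan2(cos β − cos α, d + sin α − sin β) = 0.177250 rad; t = (φ − α) mod 2π = 1.760299 rad, q = (β − φ) mod 2π = 0.745993 rad → L = 6.06·(1.760299 + 3.490690 + 0.745993) = 6.06·5.996983 = 36.341715 m
RSR: p² = 2 + d² − 2cos(α−β) + 2d(sin β − sin α) = 49.813412; p = √p² = 7.057862; φ = atan2(cos α − cos β, d − sin α + sin β) = -0.087317 rad; t = (α − φ) mod 2π = 4.787453 rad, q = (φ − β) mod 2π = 5.272625 rad → L = 6.06·(4.787453 + 7.057862 + 5.272625) = 6.06·17.117940 = 103.734714 m
LSR: p² = d² − 2 + 2cos(α−β) + 2d(sin α + sin β) = 21.661464; p = √p² = 4.654188; φ = atan2(−cos α − cos β, d + sin α + sin β) − atan2(−2, p) = 0.288932 rad; t = (φ − α) mod 2π = 1.871982 rad, q = (φ − β) mod 2π = 5.648875 rad → L = 6.06·(1.871982 + 4.654188 + 5.648875) = 6.06·12.175044 = 73.780769 m
RSL: p² = d² − 2 + 2cos(α−β) − 2d(sin α + sin β) = 25.897713; p = √p² = 5.088980; φ = atan2(cos α + cos β, d − sin α − sin β) − atan2(2, p) = -0.266168 rad; t = (α − φ) mod 2π = 4.966304 rad, q = (β − φ) mod 2π = 1.189412 rad → L = 6.06·(4.966304 + 5.088980 + 1.189412) = 6.06·11.244695 = 68.142853 m
RLR: c = (6 − d² + 2cos(α−β) + 2d(sin α − sin β))/8 = -5.226677, |c| > 1 → infeasible
LRL: c = (6 − d² + 2cos(α−β) − 2d(sin α − sin β))/8 = -0.523114; p = 2π − arccos c = 4.161888 rad; φ = atan2(cos β − cos α, d + sin α − sin β) = 0.177250 rad; t = (φ − α + p/2) mod 2π = 3.841243 rad, q = (β − α − t + p) mod 2π = 2.826937 rad → L = 6.06·(3.841243 + 4.161888 + 2.826937) = 6.06·10.830068 = 65.630214 m
Shortest: LSL with L = 36.341715 m ≈ 36.3417 m
Convert LSL to answer units (arcs ×180/π): t = 1.760299·180/π = 100.8577°, p = ρ·p = 6.06·3.490690 = 21.1536 m, q = 0.745993·180/π = 42.7423°, L = 36.3417 m.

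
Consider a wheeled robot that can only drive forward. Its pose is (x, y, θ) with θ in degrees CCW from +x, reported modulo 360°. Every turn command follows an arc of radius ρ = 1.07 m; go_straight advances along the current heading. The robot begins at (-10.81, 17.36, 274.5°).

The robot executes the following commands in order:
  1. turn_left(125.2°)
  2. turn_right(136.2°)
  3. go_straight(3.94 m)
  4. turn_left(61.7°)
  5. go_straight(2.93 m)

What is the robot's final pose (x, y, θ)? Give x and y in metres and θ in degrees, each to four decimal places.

(-4.9008, 9.0897, 325.2000°)

set_pose: (x, y, θ) = (-10.8100, 17.3600, 274.5000°), ρ = 1.07
turn_left(125.2°): centre at ρ to the left, rotate +125.2° → (-9.0598, 16.6207, 399.7000° ≡ 39.7000°)
turn_right(136.2°): centre at ρ to the right, rotate −136.2° → (-7.3132, 15.6763, -96.5000° ≡ 263.5000°)
go_straight(3.94): x += 3.94·cos θ, y += 3.94·sin θ → (-7.7592, 11.7616, 263.5000°)
turn_left(61.7°): centre at ρ to the left, rotate +61.7° → (-7.3068, 10.7619, 325.2000°)
go_straight(2.93): x += 2.93·cos θ, y += 2.93·sin θ → (-4.9008, 9.0897, 325.2000°)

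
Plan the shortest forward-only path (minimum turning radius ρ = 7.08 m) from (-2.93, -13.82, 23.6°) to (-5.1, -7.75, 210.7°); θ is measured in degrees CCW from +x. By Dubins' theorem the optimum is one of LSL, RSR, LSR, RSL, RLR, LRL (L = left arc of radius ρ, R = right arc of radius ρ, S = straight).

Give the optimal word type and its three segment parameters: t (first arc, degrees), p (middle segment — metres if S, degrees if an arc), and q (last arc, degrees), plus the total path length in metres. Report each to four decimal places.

Let ψ = atan2(Δy, Δx) = atan2(6.07, -2.17) = 109.6718° be the start→goal bearing.
Normalize: d = |goal − start| / ρ = 6.446224/7.08 = 0.910484, α = (θ_start − ψ) mod 360° = 273.9282° = 4.780950 rad, β = (θ_goal − ψ) mod 360° = 101.0282° = 1.763275 rad.
Common terms: sin α = -0.997651, cos α = 0.068507, sin β = 0.981533, cos β = -0.191293, cos(α−β) = -0.992332, d² = 0.828980. Work in radians in the unit-radius frame; every candidate has L = ρ·(t + p + q).
LSL: p² = 2 + d² − 2cos(α−β) + 2d(sin α − sin β) = 1.209616; p = √p² = 1.099825; φ = atan2(cos β − cos α, d + sin α − sin β) = -2.903120 rad; t = (φ − α) mod 2π = 4.882301 rad, q = (β − φ) mod 2π = 4.666395 rad → L = 7.08·(4.882301 + 1.099825 + 4.666395) = 7.08·10.648522 = 75.391534 m
RSR: p² = 2 + d² − 2cos(α−β) + 2d(sin β − sin α) = 8.417673; p = √p² = 2.901323; φ = atan2(cos α − cos β, d − sin α + sin β) = 0.089665 rad; t = (α − φ) mod 2π = 4.691284 rad, q = (φ − β) mod 2π = 4.609575 rad → L = 7.08·(4.691284 + 2.901323 + 4.609575) = 7.08·12.202182 = 86.391450 m
LSR: p² = d² − 2 + 2cos(α−β) + 2d(sin α + sin β) = -3.185033 < 0 → infeasible
RSL: p² = d² − 2 + 2cos(α−β) − 2d(sin α + sin β) = -3.126334 < 0 → infeasible
RLR: c = (6 − d² + 2cos(α−β) + 2d(sin α − sin β))/8 = -0.052209; p = 2π − arccos c = 4.660156 rad; φ = atan2(cos α − cos β, d − sin α + sin β) = 0.089665 rad; t = (α − φ + p/2) mod 2π = 0.738177 rad, q = (α − β − t + p) mod 2π = 0.656468 rad → L = 7.08·(0.738177 + 4.660156 + 0.656468) = 7.08·6.054801 = 42.867993 m
LRL: c = (6 − d² + 2cos(α−β) − 2d(sin α − sin β))/8 = 0.848798; p = 2π − arccos c = 5.726097 rad; φ = atan2(cos β − cos α, d + sin α − sin β) = -2.903120 rad; t = (φ − α + p/2) mod 2π = 1.462164 rad, q = (β − α − t + p) mod 2π = 1.246258 rad → L = 7.08·(1.462164 + 5.726097 + 1.246258) = 7.08·8.434519 = 59.716396 m
Shortest: RLR with L = 42.867993 m ≈ 42.8680 m
Convert RLR to answer units (arcs ×180/π): t = 0.738177·180/π = 42.2944°, p = 4.660156·180/π = 267.0073°, q = 0.656468·180/π = 37.6128°, L = 42.8680 m.

RLR: t = 42.2944°, p = 267.0073°, q = 37.6128°, L = 42.8680 m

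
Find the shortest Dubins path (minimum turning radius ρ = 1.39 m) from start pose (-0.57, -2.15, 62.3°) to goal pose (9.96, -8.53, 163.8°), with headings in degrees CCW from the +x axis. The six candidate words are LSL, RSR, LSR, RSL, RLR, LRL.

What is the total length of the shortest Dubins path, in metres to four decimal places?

Let ψ = atan2(Δy, Δx) = atan2(-6.38, 10.53) = -31.2112° be the start→goal bearing.
Normalize: d = |goal − start| / ρ = 12.311998/1.39 = 8.857553, α = (θ_start − ψ) mod 360° = 93.5112° = 1.632078 rad, β = (θ_goal − ψ) mod 360° = 195.0112° = 3.403587 rad.
Common terms: sin α = 0.998123, cos α = -0.061243, sin β = -0.259007, cos β = -0.965875, cos(α−β) = -0.199368, d² = 78.456239. Work in radians in the unit-radius frame; every candidate has L = ρ·(t + p + q).
LSL: p² = 2 + d² − 2cos(α−β) + 2d(sin α − sin β) = 103.125169; p = √p² = 10.155056; φ = atan2(cos β − cos α, d + sin α − sin β) = -0.089200 rad; t = (φ − α) mod 2π = 4.561907 rad, q = (β − φ) mod 2π = 3.492787 rad → L = 1.39·(4.561907 + 10.155056 + 3.492787) = 1.39·18.209751 = 25.311554 m
RSR: p² = 2 + d² − 2cos(α−β) + 2d(sin β − sin α) = 58.584782; p = √p² = 7.654070; φ = atan2(cos α − cos β, d − sin α + sin β) = 0.118467 rad; t = (α − φ) mod 2π = 1.513611 rad, q = (φ − β) mod 2π = 2.998065 rad → L = 1.39·(1.513611 + 7.654070 + 2.998065) = 1.39·12.165746 = 16.910387 m
LSR: p² = d² − 2 + 2cos(α−β) + 2d(sin α + sin β) = 89.151014; p = √p² = 9.441981; φ = atan2(−cos α − cos β, d + sin α + sin β) − atan2(−2, p) = 0.315357 rad; t = (φ − α) mod 2π = 4.966465 rad, q = (φ − β) mod 2π = 3.194956 rad → L = 1.39·(4.966465 + 9.441981 + 3.194956) = 1.39·17.603402 = 24.468729 m
RSL: p² = d² − 2 + 2cos(α−β) − 2d(sin α + sin β) = 62.963993; p = √p² = 7.934985; φ = atan2(cos α + cos β, d − sin α − sin β) − atan2(2, p) = -0.372754 rad; t = (α − φ) mod 2π = 2.004831 rad, q = (β − φ) mod 2π = 3.776341 rad → L = 1.39·(2.004831 + 7.934985 + 3.776341) = 1.39·13.716158 = 19.065459 m
RLR: c = (6 − d² + 2cos(α−β) + 2d(sin α − sin β))/8 = -6.323098, |c| > 1 → infeasible
LRL: c = (6 − d² + 2cos(α−β) − 2d(sin α − sin β))/8 = -11.890646, |c| > 1 → infeasible
Shortest: RSR with L = 16.910387 m ≈ 16.9104 m

16.9104 m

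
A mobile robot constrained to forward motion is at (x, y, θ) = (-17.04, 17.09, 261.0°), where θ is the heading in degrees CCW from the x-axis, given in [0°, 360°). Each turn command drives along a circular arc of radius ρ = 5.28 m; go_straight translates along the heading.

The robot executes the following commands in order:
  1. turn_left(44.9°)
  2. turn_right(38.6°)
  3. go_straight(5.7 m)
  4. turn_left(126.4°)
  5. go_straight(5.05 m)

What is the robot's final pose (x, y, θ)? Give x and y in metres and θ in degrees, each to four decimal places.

set_pose: (x, y, θ) = (-17.0400, 17.0900, 261.0000°), ρ = 5.28
turn_left(44.9°): centre at ρ to the left, rotate +44.9° → (-16.1020, 13.1680, 305.9000°)
turn_right(38.6°): centre at ρ to the right, rotate −38.6° → (-15.1049, 9.8232, 267.3000°)
go_straight(5.7): x += 5.7·cos θ, y += 5.7·sin θ → (-15.3734, 4.1295, 267.3000°)
turn_left(126.4°): centre at ρ to the left, rotate +126.4° → (-7.1697, -0.5119, 393.7000° ≡ 33.7000°)
go_straight(5.05): x += 5.05·cos θ, y += 5.05·sin θ → (-2.9683, 2.2901, 33.7000°)

(-2.9683, 2.2901, 33.7000°)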